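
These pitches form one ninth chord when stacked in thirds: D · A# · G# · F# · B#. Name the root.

G#

Arranged so that each adjacent pair is a third by letter name: G# – B# – D – F# – A#.
The bottom of that stack, G#, is the root (this is G# dominant ninth flat five).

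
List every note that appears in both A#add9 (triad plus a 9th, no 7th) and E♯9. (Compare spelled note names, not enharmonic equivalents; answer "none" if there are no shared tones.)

E#, B#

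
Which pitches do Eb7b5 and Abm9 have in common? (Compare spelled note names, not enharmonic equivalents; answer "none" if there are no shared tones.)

Eb7b5: Eb G Bbb Db
Abm9: Ab Cb Eb Gb Bb
Common to both → Eb.

Eb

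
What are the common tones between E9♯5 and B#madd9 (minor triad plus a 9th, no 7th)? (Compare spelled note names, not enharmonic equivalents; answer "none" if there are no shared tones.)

B♯

E9♯5: E G♯ B♯ D F♯
B#madd9: B♯ D♯ F𝄪 C𝄪
Common to both → B♯.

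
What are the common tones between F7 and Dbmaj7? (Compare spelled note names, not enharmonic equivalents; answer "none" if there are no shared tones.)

F – C

F7 = F, A, C, Eb.
Dbmaj7 = Db, F, Ab, C.
Shared: F, C.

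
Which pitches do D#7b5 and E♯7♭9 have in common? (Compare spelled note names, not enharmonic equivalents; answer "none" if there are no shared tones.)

D♯

D#7b5: D♯ F𝄪 A C♯
E♯7♭9: E♯ G𝄪 B♯ D♯ F♯
Common to both → D♯.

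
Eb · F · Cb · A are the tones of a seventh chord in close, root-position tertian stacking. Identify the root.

F

Stacking in thirds gives F – A – Cb – Eb, so F is the root — F dominant seventh flat five.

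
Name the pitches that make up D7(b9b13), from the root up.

D, F#, A, C, Eb, Bb

Root D, quality dominant seventh flat nine flat thirteen:
D — root
F# — major 3rd
A — perfect 5th
C — minor 7th
Eb — minor 9th
Bb — minor 13th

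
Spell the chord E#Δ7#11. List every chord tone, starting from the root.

E#  G##  B#  D##  A##

E#Δ7#11: major seventh sharp eleven on E#.
Root: E#
Major 3rd (3rd): G##
Perfect 5th (5th): B#
Major 7th (7th): D##
Augmented 11th (11th): A##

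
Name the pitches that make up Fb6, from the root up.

Root Fb, quality major sixth:
root → Fb
3rd (major 3rd) → Ab
5th (perfect 5th) → Cb
6th (major 6th) → Db

Fb, Ab, Cb, Db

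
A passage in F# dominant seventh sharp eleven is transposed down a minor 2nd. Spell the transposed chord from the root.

E-sharp G-double-sharp B-sharp D-sharp A-double-sharp

F-sharp down a minor 2nd → E-sharp. New chord: E-sharp dominant seventh sharp eleven.
- root: E-sharp
- major 3rd: G-double-sharp
- perfect 5th: B-sharp
- minor 7th: D-sharp
- augmented 11th: A-double-sharp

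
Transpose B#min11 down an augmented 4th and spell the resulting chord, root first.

B# down an augmented 4th → F#. New chord: F# minor eleventh.
F# — root
A — minor 3rd
C# — perfect 5th
E — minor 7th
G# — major 9th
B — perfect 11th

F# – A – C# – E – G# – B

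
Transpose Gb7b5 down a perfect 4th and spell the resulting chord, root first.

Db, F, Abb, Cb

Gb down a perfect 4th → Db. New chord: Db dominant seventh flat five.
root → Db
3rd (major 3rd) → F
5th (diminished 5th) → Abb
7th (minor 7th) → Cb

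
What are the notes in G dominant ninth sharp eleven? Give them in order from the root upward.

G, B, D, F, A, C#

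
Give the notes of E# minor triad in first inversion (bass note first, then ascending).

In root position, E# minor triad is E#–G#–B#.
First inversion puts the third (G#) in the bass.

G#, B#, E#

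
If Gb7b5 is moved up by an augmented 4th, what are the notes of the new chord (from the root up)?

C E Gb Bb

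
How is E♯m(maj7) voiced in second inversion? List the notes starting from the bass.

E♯m(maj7) = E#–G#–B#–D##; second inversion → fifth (B#) lowest.

B# – D## – E# – G#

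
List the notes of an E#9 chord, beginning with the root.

E#  G##  B#  D#  F##

E#9 is a dominant ninth built on E#.
- root: E#
- major 3rd: G##
- perfect 5th: B#
- minor 7th: D#
- major 9th: F##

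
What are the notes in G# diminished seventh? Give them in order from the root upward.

G# diminished seventh is a diminished seventh built on G-sharp.
- root: G-sharp
- minor 3rd: B
- diminished 5th: D
- diminished 7th: F

G-sharp, B, D, F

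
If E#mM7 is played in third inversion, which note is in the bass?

E#mM7 in root position is E♯–G♯–B♯–D𝄪.
Third inversion places the seventh in the bass, which is D𝄪.

D𝄪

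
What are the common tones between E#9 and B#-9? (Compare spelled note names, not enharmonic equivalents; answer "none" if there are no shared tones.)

E#9 = E#, G##, B#, D#, F##.
B#-9 = B#, D#, F##, A#, C##.
Shared: B#, D#, F##.

B#, D#, F##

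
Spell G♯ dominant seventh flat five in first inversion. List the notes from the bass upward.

B#, D, F#, G#

In root position, G♯ dominant seventh flat five is G#–B#–D–F#.
First inversion puts the third (B#) in the bass.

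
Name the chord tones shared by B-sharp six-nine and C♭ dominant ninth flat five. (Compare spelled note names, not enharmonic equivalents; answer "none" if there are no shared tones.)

B-sharp six-nine: B-sharp D-double-sharp F-double-sharp G-double-sharp C-double-sharp
C♭ dominant ninth flat five: C-flat E-flat G-double-flat B-double-flat D-flat
Common to both → none.

none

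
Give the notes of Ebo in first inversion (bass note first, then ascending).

In root position, Ebo is Eb–Gb–Bbb.
First inversion puts the third (Gb) in the bass.

Gb Bbb Eb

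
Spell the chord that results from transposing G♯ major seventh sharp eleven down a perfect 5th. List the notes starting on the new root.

Transposed root: G# → C# (perfect 5th down). So we spell C# major seventh sharp eleven:
Root: C#
Major 3rd (3rd): E#
Perfect 5th (5th): G#
Major 7th (7th): B#
Augmented 11th (11th): F##

C# E# G# B# F##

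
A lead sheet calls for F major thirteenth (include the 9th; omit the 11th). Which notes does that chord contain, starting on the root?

F – A – C – E – G – D

F major thirteenth: major thirteenth on F.
Root: F
Major 3rd (3rd): A
Perfect 5th (5th): C
Major 7th (7th): E
Major 9th (9th): G
Major 13th (13th): D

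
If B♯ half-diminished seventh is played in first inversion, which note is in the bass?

B♯ half-diminished seventh = B-sharp–D-sharp–F-sharp–A-sharp. First inversion → third in the bass = D-sharp.

D-sharp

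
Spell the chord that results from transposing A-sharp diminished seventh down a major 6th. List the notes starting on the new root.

C-sharp  E  G  B-flat

A-sharp down a major 6th → C-sharp. New chord: C-sharp diminished seventh.
C-sharp — root
E — minor 3rd
G — diminished 5th
B-flat — diminished 7th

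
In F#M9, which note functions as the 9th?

G#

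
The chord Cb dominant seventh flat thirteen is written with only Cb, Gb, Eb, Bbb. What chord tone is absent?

Cb dominant seventh flat thirteen = Cb, Eb, Gb, Bbb, Abb. The voicing lacks the 13th (minor 13th), Abb.

Abb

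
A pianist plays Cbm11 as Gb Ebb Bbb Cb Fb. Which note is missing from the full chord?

Cbm11 = Cb, Ebb, Gb, Bbb, Db, Fb. The voicing lacks the 9th (major 9th), Db.

Db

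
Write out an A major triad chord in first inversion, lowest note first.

C-sharp E A

A major triad = A–C-sharp–E; first inversion → third (C-sharp) lowest.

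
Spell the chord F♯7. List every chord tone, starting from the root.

F#, A#, C#, E

Root F#, quality dominant seventh:
root → F#
3rd (major 3rd) → A#
5th (perfect 5th) → C#
7th (minor 7th) → E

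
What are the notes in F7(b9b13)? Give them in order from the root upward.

F A C Eb Gb Db

Root F, quality dominant seventh flat nine flat thirteen:
F — root
A — major 3rd
C — perfect 5th
Eb — minor 7th
Gb — minor 9th
Db — minor 13th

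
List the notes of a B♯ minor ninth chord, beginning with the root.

B♯ minor ninth: minor ninth on B-sharp.
root → B-sharp
3rd (minor 3rd) → D-sharp
5th (perfect 5th) → F-double-sharp
7th (minor 7th) → A-sharp
9th (major 9th) → C-double-sharp

B-sharp D-sharp F-double-sharp A-sharp C-double-sharp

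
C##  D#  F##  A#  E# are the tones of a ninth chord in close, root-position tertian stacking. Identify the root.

D#

Arranged so that each adjacent pair is a third by letter name: D# – F## – A# – C## – E#.
The bottom of that stack, D#, is the root (this is D# major ninth).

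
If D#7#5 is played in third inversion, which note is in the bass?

C♯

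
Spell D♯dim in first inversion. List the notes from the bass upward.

F#  A  D#

In root position, D♯dim is D#–F#–A.
First inversion puts the third (F#) in the bass.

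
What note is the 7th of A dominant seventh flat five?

G

A dominant seventh flat five is built on A; its 7th is a minor 7th above the root.
A seventh above A uses the letter G, and the minor 7th above A is G.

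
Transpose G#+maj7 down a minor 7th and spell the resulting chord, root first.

G# down a minor 7th → A#. New chord: A# augmented major seventh.
- root: A#
- major 3rd: C##
- augmented 5th: E##
- major 7th: G##

A# – C## – E## – G##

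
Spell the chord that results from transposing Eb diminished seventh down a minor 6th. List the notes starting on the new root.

G – B-flat – D-flat – F-flat

E-flat down a minor 6th → G. New chord: G diminished seventh.
Root: G
Minor 3rd (3rd): B-flat
Diminished 5th (5th): D-flat
Diminished 7th (7th): F-flat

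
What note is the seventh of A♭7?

Gb

Root of A♭7 = Ab. The 7th is a minor 7th: Ab up a minor 7th → Gb.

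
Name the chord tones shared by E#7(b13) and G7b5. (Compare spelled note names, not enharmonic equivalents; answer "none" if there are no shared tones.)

none

E#7(b13) = E#, G##, B#, D#, C#.
G7b5 = G, B, Db, F.
Shared: none.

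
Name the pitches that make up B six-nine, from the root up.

B six-nine: six-nine on B.
Root: B
Major 3rd (3rd): D-sharp
Perfect 5th (5th): F-sharp
Major 6th (6th): G-sharp
Major 9th (9th): C-sharp

B D-sharp F-sharp G-sharp C-sharp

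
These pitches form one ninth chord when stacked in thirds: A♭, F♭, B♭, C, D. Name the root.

B♭

Arranged so that each adjacent pair is a third by letter name: B♭ – D – F♭ – A♭ – C.
The bottom of that stack, B♭, is the root (this is B♭ dominant ninth flat five).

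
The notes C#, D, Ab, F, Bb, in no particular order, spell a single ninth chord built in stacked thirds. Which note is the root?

Bb

Stacking in thirds gives Bb – D – F – Ab – C#, so Bb is the root — Bb dominant seventh sharp nine.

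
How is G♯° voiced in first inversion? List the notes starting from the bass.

B, D, G#

In root position, G♯° is G#–B–D.
First inversion puts the third (B) in the bass.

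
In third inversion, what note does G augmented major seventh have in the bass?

G augmented major seventh = G–B–D#–F#. Third inversion → seventh in the bass = F#.

F#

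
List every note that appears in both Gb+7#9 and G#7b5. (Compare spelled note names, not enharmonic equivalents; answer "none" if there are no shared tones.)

D

Gb+7#9 = Gb, Bb, D, Fb, A.
G#7b5 = G#, B#, D, F#.
Shared: D.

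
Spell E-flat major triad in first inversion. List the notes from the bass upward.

E-flat major triad = E-flat–G–B-flat; first inversion → third (G) lowest.

G, B-flat, E-flat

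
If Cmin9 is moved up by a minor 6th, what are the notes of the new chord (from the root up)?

C up a minor 6th → Ab. New chord: Ab minor ninth.
root → Ab
3rd (minor 3rd) → Cb
5th (perfect 5th) → Eb
7th (minor 7th) → Gb
9th (major 9th) → Bb

Ab, Cb, Eb, Gb, Bb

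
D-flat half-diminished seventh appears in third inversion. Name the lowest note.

D-flat half-diminished seventh in root position is Db–Fb–Abb–Cb.
Third inversion places the seventh in the bass, which is Cb.

Cb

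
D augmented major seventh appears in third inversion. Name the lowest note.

D augmented major seventh = D–F#–A#–C#. Third inversion → seventh in the bass = C#.

C#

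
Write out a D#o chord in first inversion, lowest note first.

In root position, D#o is D♯–F♯–A.
First inversion puts the third (F♯) in the bass.

F♯, A, D♯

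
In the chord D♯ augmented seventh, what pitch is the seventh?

D♯ augmented seventh is built on D-sharp; its 7th is a minor 7th above the root.
A seventh above D uses the letter C, and the minor 7th above D-sharp is C-sharp.

C-sharp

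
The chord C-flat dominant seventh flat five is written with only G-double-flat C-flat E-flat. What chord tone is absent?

B-double-flat

C-flat dominant seventh flat five = C-flat, E-flat, G-double-flat, B-double-flat. The voicing lacks the 7th (minor 7th), B-double-flat.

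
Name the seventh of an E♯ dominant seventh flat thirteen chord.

D-sharp

E♯ dominant seventh flat thirteen is built on E-sharp; its 7th is a minor 7th above the root.
A seventh above E uses the letter D, and the minor 7th above E-sharp is D-sharp.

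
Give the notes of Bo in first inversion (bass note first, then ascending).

Bo = B–D–F; first inversion → third (D) lowest.

D, F, B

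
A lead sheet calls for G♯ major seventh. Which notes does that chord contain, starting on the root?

G-sharp, B-sharp, D-sharp, F-double-sharp

Root G-sharp, quality major seventh:
Root: G-sharp
Major 3rd (3rd): B-sharp
Perfect 5th (5th): D-sharp
Major 7th (7th): F-double-sharp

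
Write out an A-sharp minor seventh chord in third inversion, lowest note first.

In root position, A-sharp minor seventh is A#–C#–E#–G#.
Third inversion puts the seventh (G#) in the bass.

G#  A#  C#  E#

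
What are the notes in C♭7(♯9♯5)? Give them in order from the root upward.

C♭7(♯9♯5): dominant seventh sharp nine sharp five on Cb.
Root: Cb
Major 3rd (3rd): Eb
Augmented 5th (5th): G
Minor 7th (7th): Bbb
Augmented 9th (9th): D

Cb, Eb, G, Bbb, D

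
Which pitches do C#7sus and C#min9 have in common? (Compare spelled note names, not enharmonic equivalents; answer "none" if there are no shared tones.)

C♯, G♯, B

C#7sus: C♯ F♯ G♯ B
C#min9: C♯ E G♯ B D♯
Common to both → C♯, G♯, B.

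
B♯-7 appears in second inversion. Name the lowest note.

B♯-7 = B#–D#–F##–A#. Second inversion → fifth in the bass = F##.

F##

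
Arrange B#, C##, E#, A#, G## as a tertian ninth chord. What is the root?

A#

Stacking in thirds gives A# – C## – E# – G## – B#, so A# is the root — A# major ninth.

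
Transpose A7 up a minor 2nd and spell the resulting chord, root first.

Bb  D  F  Ab

Transposed root: A → Bb (minor 2nd up). So we spell Bb dominant seventh:
- root: Bb
- major 3rd: D
- perfect 5th: F
- minor 7th: Ab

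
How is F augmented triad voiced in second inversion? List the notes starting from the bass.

F augmented triad = F–A–C-sharp; second inversion → fifth (C-sharp) lowest.

C-sharp, F, A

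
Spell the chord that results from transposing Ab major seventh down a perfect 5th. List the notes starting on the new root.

A perfect 5th down from Ab is Db, so the new chord is Db major seventh.
- root: Db
- major 3rd: F
- perfect 5th: Ab
- major 7th: C

Db, F, Ab, C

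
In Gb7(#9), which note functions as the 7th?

Root of Gb7(#9) = Gb. The 7th is a minor 7th: Gb up a minor 7th → Fb.

Fb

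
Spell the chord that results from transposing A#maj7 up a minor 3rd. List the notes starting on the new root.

A minor 3rd up from A# is C#, so the new chord is C# major seventh.
- root: C#
- major 3rd: E#
- perfect 5th: G#
- major 7th: B#

C#  E#  G#  B#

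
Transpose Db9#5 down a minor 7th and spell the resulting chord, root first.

E♭ – G – B – D♭ – F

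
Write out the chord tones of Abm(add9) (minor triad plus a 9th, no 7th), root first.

Abm(add9) is a minor added-ninth built on Ab.
- root: Ab
- minor 3rd: Cb
- perfect 5th: Eb
- major 9th: Bb

Ab Cb Eb Bb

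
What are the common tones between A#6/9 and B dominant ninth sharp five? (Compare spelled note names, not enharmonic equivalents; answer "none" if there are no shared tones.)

F𝄪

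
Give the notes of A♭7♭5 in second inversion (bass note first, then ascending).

E𝄫, G♭, A♭, C

In root position, A♭7♭5 is A♭–C–E𝄫–G♭.
Second inversion puts the fifth (E𝄫) in the bass.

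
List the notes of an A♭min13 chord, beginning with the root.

Root Ab, quality minor thirteenth:
- root: Ab
- minor 3rd: Cb
- perfect 5th: Eb
- minor 7th: Gb
- major 9th: Bb
- perfect 11th: Db
- major 13th: F

Ab, Cb, Eb, Gb, Bb, Db, F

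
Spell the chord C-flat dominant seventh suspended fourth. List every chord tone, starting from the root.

C-flat dominant seventh suspended fourth: dominant seventh suspended fourth on Cb.
Cb — root
Fb — perfect 4th
Gb — perfect 5th
Bbb — minor 7th

Cb – Fb – Gb – Bbb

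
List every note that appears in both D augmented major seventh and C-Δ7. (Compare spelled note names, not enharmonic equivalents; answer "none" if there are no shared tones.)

none

D augmented major seventh: D F# A# C#
C-Δ7: C Eb G B
Common to both → none.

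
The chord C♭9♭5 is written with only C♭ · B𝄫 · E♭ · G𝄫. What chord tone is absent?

D♭

C♭9♭5 = C♭, E♭, G𝄫, B𝄫, D♭. The voicing lacks the 9th (major 9th), D♭.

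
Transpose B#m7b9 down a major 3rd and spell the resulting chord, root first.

Transposed root: B♯ → G♯ (major 3rd down). So we spell G♯ minor seventh flat nine:
G♯ — root
B — minor 3rd
D♯ — perfect 5th
F♯ — minor 7th
A — minor 9th

G♯  B  D♯  F♯  A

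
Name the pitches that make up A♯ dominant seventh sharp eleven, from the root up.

A# – C## – E# – G# – D##

A♯ dominant seventh sharp eleven: dominant seventh sharp eleven on A#.
Root: A#
Major 3rd (3rd): C##
Perfect 5th (5th): E#
Minor 7th (7th): G#
Augmented 11th (11th): D##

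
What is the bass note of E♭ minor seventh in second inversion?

E♭ minor seventh = E-flat–G-flat–B-flat–D-flat. Second inversion → fifth in the bass = B-flat.

B-flat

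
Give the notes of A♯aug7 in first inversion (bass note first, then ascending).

A♯aug7 = A♯–C𝄪–E𝄪–G♯; first inversion → third (C𝄪) lowest.

C𝄪 E𝄪 G♯ A♯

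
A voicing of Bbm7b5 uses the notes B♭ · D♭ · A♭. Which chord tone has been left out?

F♭

Bbm7b5 = B♭, D♭, F♭, A♭. The voicing lacks the 5th (diminished 5th), F♭.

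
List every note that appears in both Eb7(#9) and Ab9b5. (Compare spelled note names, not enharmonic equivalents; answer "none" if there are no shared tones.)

Bb

Eb7(#9): Eb G Bb Db F#
Ab9b5: Ab C Ebb Gb Bb
Common to both → Bb.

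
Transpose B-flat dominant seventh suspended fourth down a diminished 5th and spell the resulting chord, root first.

B-flat down a diminished 5th → E. New chord: E dominant seventh suspended fourth.
root → E
4th (perfect 4th) → A
5th (perfect 5th) → B
7th (minor 7th) → D

E  A  B  D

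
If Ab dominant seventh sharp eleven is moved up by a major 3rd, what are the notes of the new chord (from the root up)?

A-flat up a major 3rd → C. New chord: C dominant seventh sharp eleven.
root → C
3rd (major 3rd) → E
5th (perfect 5th) → G
7th (minor 7th) → B-flat
11th (augmented 11th) → F-sharp

C, E, G, B-flat, F-sharp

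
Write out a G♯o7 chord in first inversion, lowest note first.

B, D, F, G#

G♯o7 = G#–B–D–F; first inversion → third (B) lowest.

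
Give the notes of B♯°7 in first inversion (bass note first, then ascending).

D♯, F♯, A, B♯

B♯°7 = B♯–D♯–F♯–A; first inversion → third (D♯) lowest.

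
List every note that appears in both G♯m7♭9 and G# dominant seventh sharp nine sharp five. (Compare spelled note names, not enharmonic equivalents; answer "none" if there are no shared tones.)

G♯m7♭9: G# B D# F# A
G# dominant seventh sharp nine sharp five: G# B# D## F# A##
Common to both → G#, F#.

G# – F#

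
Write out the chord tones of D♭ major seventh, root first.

Root Db, quality major seventh:
- root: Db
- major 3rd: F
- perfect 5th: Ab
- major 7th: C

Db – F – Ab – C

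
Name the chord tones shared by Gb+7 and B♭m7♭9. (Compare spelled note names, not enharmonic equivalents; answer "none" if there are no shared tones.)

B♭

Gb+7 = G♭, B♭, D, F♭.
B♭m7♭9 = B♭, D♭, F, A♭, C♭.
Shared: B♭.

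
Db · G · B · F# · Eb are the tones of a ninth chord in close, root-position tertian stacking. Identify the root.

Eb

Stacking in thirds gives Eb – G – B – Db – F#, so Eb is the root — Eb dominant seventh sharp nine sharp five.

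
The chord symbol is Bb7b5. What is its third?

Root of Bb7b5 = Bb. The 3rd is a major 3rd: Bb up a major 3rd → D.

D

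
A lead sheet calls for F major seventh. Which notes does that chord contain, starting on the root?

F, A, C, E

F major seventh: major seventh on F.
root → F
3rd (major 3rd) → A
5th (perfect 5th) → C
7th (major 7th) → E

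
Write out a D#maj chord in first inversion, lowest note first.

F## A# D#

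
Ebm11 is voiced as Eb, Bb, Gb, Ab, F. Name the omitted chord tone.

Ebm11 = Eb, Gb, Bb, Db, F, Ab. The voicing lacks the 7th (minor 7th), Db.

Db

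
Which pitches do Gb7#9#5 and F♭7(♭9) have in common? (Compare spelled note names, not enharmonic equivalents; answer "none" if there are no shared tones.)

Gb7#9#5: Gb Bb D Fb A
F♭7(♭9): Fb Ab Cb Ebb Gbb
Common to both → Fb.

Fb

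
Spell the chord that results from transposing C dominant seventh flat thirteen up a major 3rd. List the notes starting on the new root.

E, G-sharp, B, D, C

C up a major 3rd → E. New chord: E dominant seventh flat thirteen.
root → E
3rd (major 3rd) → G-sharp
5th (perfect 5th) → B
7th (minor 7th) → D
13th (minor 13th) → C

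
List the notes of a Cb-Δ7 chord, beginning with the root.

Cb-Δ7 is a minor-major seventh built on C♭.
root → C♭
3rd (minor 3rd) → E𝄫
5th (perfect 5th) → G♭
7th (major 7th) → B♭

C♭ – E𝄫 – G♭ – B♭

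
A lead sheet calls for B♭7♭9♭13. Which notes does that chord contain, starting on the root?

B♭7♭9♭13 is a dominant seventh flat nine flat thirteen built on Bb.
- root: Bb
- major 3rd: D
- perfect 5th: F
- minor 7th: Ab
- minor 9th: Cb
- minor 13th: Gb

Bb  D  F  Ab  Cb  Gb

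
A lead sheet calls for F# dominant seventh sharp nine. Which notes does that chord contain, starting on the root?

F# dominant seventh sharp nine: dominant seventh sharp nine on F-sharp.
- root: F-sharp
- major 3rd: A-sharp
- perfect 5th: C-sharp
- minor 7th: E
- augmented 9th: G-double-sharp

F-sharp A-sharp C-sharp E G-double-sharp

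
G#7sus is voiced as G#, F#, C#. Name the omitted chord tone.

D#

G#7sus = G#, C#, D#, F#. The voicing lacks the 5th (perfect 5th), D#.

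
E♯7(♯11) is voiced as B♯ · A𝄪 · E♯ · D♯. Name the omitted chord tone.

G𝄪

The full E♯7(♯11) chord is E♯, G𝄪, B♯, D♯, A𝄪.
Comparing with the voicing, the major 3rd (3rd) — G𝄪 — is absent.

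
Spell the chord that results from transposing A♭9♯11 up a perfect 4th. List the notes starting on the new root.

Db F Ab Cb Eb G

A perfect 4th up from Ab is Db, so the new chord is Db dominant ninth sharp eleven.
Db — root
F — major 3rd
Ab — perfect 5th
Cb — minor 7th
Eb — major 9th
G — augmented 11th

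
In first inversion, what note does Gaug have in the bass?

B

Gaug = G–B–D#. First inversion → third in the bass = B.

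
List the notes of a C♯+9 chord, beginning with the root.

C# E# G## B D#

Root C#, quality dominant ninth sharp five:
C# — root
E# — major 3rd
G## — augmented 5th
B — minor 7th
D# — major 9th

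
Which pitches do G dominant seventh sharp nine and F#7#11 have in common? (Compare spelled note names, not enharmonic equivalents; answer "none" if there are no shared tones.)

A♯

G dominant seventh sharp nine = G, B, D, F, A♯.
F#7#11 = F♯, A♯, C♯, E, B♯.
Shared: A♯.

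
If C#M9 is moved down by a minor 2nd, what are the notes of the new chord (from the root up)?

Transposed root: C# → B# (minor 2nd down). So we spell B# major ninth:
root → B#
3rd (major 3rd) → D##
5th (perfect 5th) → F##
7th (major 7th) → A##
9th (major 9th) → C##

B#  D##  F##  A##  C##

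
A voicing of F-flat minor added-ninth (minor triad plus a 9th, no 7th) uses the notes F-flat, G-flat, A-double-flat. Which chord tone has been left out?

The full F-flat minor added-ninth chord is F-flat, A-double-flat, C-flat, G-flat.
Comparing with the voicing, the perfect 5th (5th) — C-flat — is absent.

C-flat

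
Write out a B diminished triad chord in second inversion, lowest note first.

F – B – D

B diminished triad = B–D–F; second inversion → fifth (F) lowest.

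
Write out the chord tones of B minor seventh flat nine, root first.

B D F# A C

Root B, quality minor seventh flat nine:
root → B
3rd (minor 3rd) → D
5th (perfect 5th) → F#
7th (minor 7th) → A
9th (minor 9th) → C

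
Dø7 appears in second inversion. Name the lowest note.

Dø7 = D–F–A♭–C. Second inversion → fifth in the bass = A♭.

A♭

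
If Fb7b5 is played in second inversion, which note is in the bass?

Cbb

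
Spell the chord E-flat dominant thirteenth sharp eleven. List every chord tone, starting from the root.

E-flat dominant thirteenth sharp eleven is a dominant thirteenth sharp eleven built on E-flat.
- root: E-flat
- major 3rd: G
- perfect 5th: B-flat
- minor 7th: D-flat
- major 9th: F
- augmented 11th: A
- major 13th: C

E-flat, G, B-flat, D-flat, F, A, C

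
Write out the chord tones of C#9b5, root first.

C#, E#, G, B, D#

Root C#, quality dominant ninth flat five:
- root: C#
- major 3rd: E#
- diminished 5th: G
- minor 7th: B
- major 9th: D#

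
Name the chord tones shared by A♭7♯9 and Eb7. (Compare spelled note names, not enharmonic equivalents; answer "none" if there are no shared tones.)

A♭7♯9: A♭ C E♭ G♭ B
Eb7: E♭ G B♭ D♭
Common to both → E♭.

E♭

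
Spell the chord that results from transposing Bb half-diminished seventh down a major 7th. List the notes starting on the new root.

A major 7th down from Bb is Cb, so the new chord is Cb half-diminished seventh.
Root: Cb
Minor 3rd (3rd): Ebb
Diminished 5th (5th): Gbb
Minor 7th (7th): Bbb

Cb  Ebb  Gbb  Bbb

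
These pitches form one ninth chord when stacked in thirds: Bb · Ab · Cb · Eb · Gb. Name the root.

Ab

Arranged so that each adjacent pair is a third by letter name: Ab – Cb – Eb – Gb – Bb.
The bottom of that stack, Ab, is the root (this is Ab minor ninth).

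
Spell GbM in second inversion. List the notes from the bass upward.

GbM = Gb–Bb–Db; second inversion → fifth (Db) lowest.

Db Gb Bb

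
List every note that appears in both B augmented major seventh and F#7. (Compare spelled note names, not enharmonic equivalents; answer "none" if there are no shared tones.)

A#

B augmented major seventh: B D# F## A#
F#7: F# A# C# E
Common to both → A#.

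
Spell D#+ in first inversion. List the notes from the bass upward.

F## – A## – D#

In root position, D#+ is D#–F##–A##.
First inversion puts the third (F##) in the bass.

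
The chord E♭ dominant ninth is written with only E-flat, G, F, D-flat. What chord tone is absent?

B-flat

E♭ dominant ninth = E-flat, G, B-flat, D-flat, F. The voicing lacks the 5th (perfect 5th), B-flat.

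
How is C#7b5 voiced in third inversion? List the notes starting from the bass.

B C# E# G

In root position, C#7b5 is C#–E#–G–B.
Third inversion puts the seventh (B) in the bass.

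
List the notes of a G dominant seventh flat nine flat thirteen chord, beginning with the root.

G dominant seventh flat nine flat thirteen: dominant seventh flat nine flat thirteen on G.
root → G
3rd (major 3rd) → B
5th (perfect 5th) → D
7th (minor 7th) → F
9th (minor 9th) → A♭
13th (minor 13th) → E♭

G, B, D, F, A♭, E♭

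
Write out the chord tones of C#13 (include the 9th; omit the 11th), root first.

C#, E#, G#, B, D#, A#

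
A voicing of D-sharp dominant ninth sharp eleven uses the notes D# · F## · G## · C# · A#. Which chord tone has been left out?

E#

The full D-sharp dominant ninth sharp eleven chord is D#, F##, A#, C#, E#, G##.
Comparing with the voicing, the major 9th (9th) — E# — is absent.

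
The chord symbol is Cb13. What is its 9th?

Db

Cb13 is built on Cb; its 9th is a major 9th above the root.
A second above C uses the letter D, and the major 9th above Cb is Db.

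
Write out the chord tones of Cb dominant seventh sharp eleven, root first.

Cb dominant seventh sharp eleven: dominant seventh sharp eleven on Cb.
- root: Cb
- major 3rd: Eb
- perfect 5th: Gb
- minor 7th: Bbb
- augmented 11th: F

Cb  Eb  Gb  Bbb  F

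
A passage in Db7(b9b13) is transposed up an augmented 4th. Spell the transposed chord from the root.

An augmented 4th up from Db is G, so the new chord is G dominant seventh flat nine flat thirteen.
G — root
B — major 3rd
D — perfect 5th
F — minor 7th
Ab — minor 9th
Eb — minor 13th

G  B  D  F  Ab  Eb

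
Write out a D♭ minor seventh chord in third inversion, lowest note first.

Cb, Db, Fb, Ab

In root position, D♭ minor seventh is Db–Fb–Ab–Cb.
Third inversion puts the seventh (Cb) in the bass.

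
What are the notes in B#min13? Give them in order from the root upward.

B#min13 is a minor thirteenth built on B#.
root → B#
3rd (minor 3rd) → D#
5th (perfect 5th) → F##
7th (minor 7th) → A#
9th (major 9th) → C##
11th (perfect 11th) → E#
13th (major 13th) → G##

B#, D#, F##, A#, C##, E#, G##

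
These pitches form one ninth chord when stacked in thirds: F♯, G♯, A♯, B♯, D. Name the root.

G♯

Arranged so that each adjacent pair is a third by letter name: G♯ – B♯ – D – F♯ – A♯.
The bottom of that stack, G♯, is the root (this is G♯ dominant ninth flat five).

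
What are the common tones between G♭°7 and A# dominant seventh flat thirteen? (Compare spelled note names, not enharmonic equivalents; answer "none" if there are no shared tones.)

G♭°7 = Gb, Bbb, Dbb, Fbb.
A# dominant seventh flat thirteen = A#, C##, E#, G#, F#.
Shared: none.

none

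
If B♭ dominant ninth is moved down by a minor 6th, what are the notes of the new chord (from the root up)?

A minor 6th down from B♭ is D, so the new chord is D dominant ninth.
- root: D
- major 3rd: F♯
- perfect 5th: A
- minor 7th: C
- major 9th: E

D F♯ A C E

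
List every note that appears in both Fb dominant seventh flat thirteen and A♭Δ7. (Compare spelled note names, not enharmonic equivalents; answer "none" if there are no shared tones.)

A♭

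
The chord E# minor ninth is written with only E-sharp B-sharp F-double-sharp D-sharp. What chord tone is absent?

G-sharp

The full E# minor ninth chord is E-sharp, G-sharp, B-sharp, D-sharp, F-double-sharp.
Comparing with the voicing, the minor 3rd (3rd) — G-sharp — is absent.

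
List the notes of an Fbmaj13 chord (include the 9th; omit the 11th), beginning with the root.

Fbmaj13 is a major thirteenth built on Fb.
root → Fb
3rd (major 3rd) → Ab
5th (perfect 5th) → Cb
7th (major 7th) → Eb
9th (major 9th) → Gb
13th (major 13th) → Db

Fb, Ab, Cb, Eb, Gb, Db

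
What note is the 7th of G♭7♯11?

Fb

Root of G♭7♯11 = Gb. The 7th is a minor 7th: Gb up a minor 7th → Fb.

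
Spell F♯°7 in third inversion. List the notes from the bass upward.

In root position, F♯°7 is F#–A–C–Eb.
Third inversion puts the seventh (Eb) in the bass.

Eb, F#, A, C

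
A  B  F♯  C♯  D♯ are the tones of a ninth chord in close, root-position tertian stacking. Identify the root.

Stacking in thirds gives B – D♯ – F♯ – A – C♯, so B is the root — B dominant ninth.

B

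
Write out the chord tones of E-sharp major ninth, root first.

E-sharp major ninth: major ninth on E-sharp.
E-sharp — root
G-double-sharp — major 3rd
B-sharp — perfect 5th
D-double-sharp — major 7th
F-double-sharp — major 9th

E-sharp – G-double-sharp – B-sharp – D-double-sharp – F-double-sharp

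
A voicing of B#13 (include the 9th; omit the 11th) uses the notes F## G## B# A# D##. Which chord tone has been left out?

C##

The full B#13 chord is B#, D##, F##, A#, C##, G##.
Comparing with the voicing, the major 9th (9th) — C## — is absent.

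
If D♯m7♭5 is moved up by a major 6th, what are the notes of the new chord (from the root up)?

B♯ – D♯ – F♯ – A♯

D♯ up a major 6th → B♯. New chord: B♯ half-diminished seventh.
root → B♯
3rd (minor 3rd) → D♯
5th (diminished 5th) → F♯
7th (minor 7th) → A♯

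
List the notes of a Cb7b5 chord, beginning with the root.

Cb7b5 is a dominant seventh flat five built on Cb.
Root: Cb
Major 3rd (3rd): Eb
Diminished 5th (5th): Gbb
Minor 7th (7th): Bbb

Cb, Eb, Gbb, Bbb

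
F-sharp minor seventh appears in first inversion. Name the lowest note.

A

F-sharp minor seventh = F-sharp–A–C-sharp–E. First inversion → third in the bass = A.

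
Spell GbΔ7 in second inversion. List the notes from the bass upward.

Db  F  Gb  Bb

GbΔ7 = Gb–Bb–Db–F; second inversion → fifth (Db) lowest.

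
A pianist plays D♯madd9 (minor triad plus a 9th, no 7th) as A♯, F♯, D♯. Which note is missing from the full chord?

D♯madd9 = D♯, F♯, A♯, E♯. The voicing lacks the 9th (major 9th), E♯.

E♯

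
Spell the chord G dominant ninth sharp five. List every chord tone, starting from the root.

G dominant ninth sharp five is a dominant ninth sharp five built on G.
G — root
B — major 3rd
D-sharp — augmented 5th
F — minor 7th
A — major 9th

G B D-sharp F A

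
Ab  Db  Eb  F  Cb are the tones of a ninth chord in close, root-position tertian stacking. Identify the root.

Db

Stacking in thirds gives Db – F – Ab – Cb – Eb, so Db is the root — Db dominant ninth.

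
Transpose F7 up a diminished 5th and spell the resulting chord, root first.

F up a diminished 5th → C♭. New chord: C♭ dominant seventh.
- root: C♭
- major 3rd: E♭
- perfect 5th: G♭
- minor 7th: B𝄫

C♭, E♭, G♭, B𝄫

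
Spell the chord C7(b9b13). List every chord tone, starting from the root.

C7(b9b13): dominant seventh flat nine flat thirteen on C.
C — root
E — major 3rd
G — perfect 5th
Bb — minor 7th
Db — minor 9th
Ab — minor 13th

C E G Bb Db Ab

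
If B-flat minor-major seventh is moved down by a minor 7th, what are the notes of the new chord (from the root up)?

A minor 7th down from B-flat is C, so the new chord is C minor-major seventh.
Root: C
Minor 3rd (3rd): E-flat
Perfect 5th (5th): G
Major 7th (7th): B

C – E-flat – G – B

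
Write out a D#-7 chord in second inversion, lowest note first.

A♯  C♯  D♯  F♯

D#-7 = D♯–F♯–A♯–C♯; second inversion → fifth (A♯) lowest.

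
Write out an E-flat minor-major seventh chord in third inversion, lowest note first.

E-flat minor-major seventh = Eb–Gb–Bb–D; third inversion → seventh (D) lowest.

D – Eb – Gb – Bb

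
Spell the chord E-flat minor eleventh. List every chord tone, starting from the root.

E-flat minor eleventh is a minor eleventh built on E♭.
Root: E♭
Minor 3rd (3rd): G♭
Perfect 5th (5th): B♭
Minor 7th (7th): D♭
Major 9th (9th): F
Perfect 11th (11th): A♭

E♭, G♭, B♭, D♭, F, A♭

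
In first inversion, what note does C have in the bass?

C = C–E–G. First inversion → third in the bass = E.

E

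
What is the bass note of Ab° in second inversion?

Ebb

Ab° in root position is Ab–Cb–Ebb.
Second inversion places the fifth in the bass, which is Ebb.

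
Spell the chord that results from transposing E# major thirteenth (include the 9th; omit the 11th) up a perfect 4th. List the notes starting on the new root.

A#, C##, E#, G##, B#, F##

Transposed root: E# → A# (perfect 4th up). So we spell A# major thirteenth:
A# — root
C## — major 3rd
E# — perfect 5th
G## — major 7th
B# — major 9th
F## — major 13th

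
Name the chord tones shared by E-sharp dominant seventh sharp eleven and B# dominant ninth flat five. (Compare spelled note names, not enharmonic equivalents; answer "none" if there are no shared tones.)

E-sharp dominant seventh sharp eleven = E#, G##, B#, D#, A##.
B# dominant ninth flat five = B#, D##, F#, A#, C##.
Shared: B#.

B#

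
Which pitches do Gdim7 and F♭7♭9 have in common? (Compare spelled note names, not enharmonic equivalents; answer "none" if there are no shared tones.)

Fb

Gdim7 = G, Bb, Db, Fb.
F♭7♭9 = Fb, Ab, Cb, Ebb, Gbb.
Shared: Fb.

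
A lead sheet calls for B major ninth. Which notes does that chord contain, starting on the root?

Root B, quality major ninth:
- root: B
- major 3rd: D-sharp
- perfect 5th: F-sharp
- major 7th: A-sharp
- major 9th: C-sharp

B – D-sharp – F-sharp – A-sharp – C-sharp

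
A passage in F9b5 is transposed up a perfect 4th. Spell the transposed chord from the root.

Transposed root: F → Bb (perfect 4th up). So we spell Bb dominant ninth flat five:
root → Bb
3rd (major 3rd) → D
5th (diminished 5th) → Fb
7th (minor 7th) → Ab
9th (major 9th) → C

Bb D Fb Ab C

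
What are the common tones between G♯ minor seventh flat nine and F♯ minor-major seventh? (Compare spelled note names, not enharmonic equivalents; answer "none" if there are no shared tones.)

G♯ minor seventh flat nine = G-sharp, B, D-sharp, F-sharp, A.
F♯ minor-major seventh = F-sharp, A, C-sharp, E-sharp.
Shared: F-sharp, A.

F-sharp  A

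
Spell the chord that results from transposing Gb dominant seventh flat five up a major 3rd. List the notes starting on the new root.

Bb – D – Fb – Ab

Gb up a major 3rd → Bb. New chord: Bb dominant seventh flat five.
- root: Bb
- major 3rd: D
- diminished 5th: Fb
- minor 7th: Ab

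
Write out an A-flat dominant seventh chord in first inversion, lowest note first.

A-flat dominant seventh = A-flat–C–E-flat–G-flat; first inversion → third (C) lowest.

C – E-flat – G-flat – A-flat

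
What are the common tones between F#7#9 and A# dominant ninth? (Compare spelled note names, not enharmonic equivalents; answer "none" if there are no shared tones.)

F#7#9 = F#, A#, C#, E, G##.
A# dominant ninth = A#, C##, E#, G#, B#.
Shared: A#.

A#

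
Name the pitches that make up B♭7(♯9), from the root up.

B♭7(♯9) is a dominant seventh sharp nine built on Bb.
Bb — root
D — major 3rd
F — perfect 5th
Ab — minor 7th
C# — augmented 9th

Bb D F Ab C#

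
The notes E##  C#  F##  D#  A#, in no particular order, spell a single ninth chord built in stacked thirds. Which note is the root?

D#

Arranged so that each adjacent pair is a third by letter name: D# – F## – A# – C# – E##.
The bottom of that stack, D#, is the root (this is D# dominant seventh sharp nine).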